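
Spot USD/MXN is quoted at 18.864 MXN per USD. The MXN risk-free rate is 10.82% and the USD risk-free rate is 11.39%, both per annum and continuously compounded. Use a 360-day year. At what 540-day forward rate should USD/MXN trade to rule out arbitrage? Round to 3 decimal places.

18.703

F = S·e^((r_MXN − r_USD)T) = 18.864 · e^((0.1082 − 0.1139) × 540/360)
= 18.864 · e^-0.008550 = 18.864 × 0.991486
F = 18.703 MXN per USD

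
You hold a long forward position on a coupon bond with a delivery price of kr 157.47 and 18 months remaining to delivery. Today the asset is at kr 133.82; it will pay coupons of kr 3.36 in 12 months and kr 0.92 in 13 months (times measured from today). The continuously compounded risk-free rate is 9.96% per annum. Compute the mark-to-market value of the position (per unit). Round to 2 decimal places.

PV(remaining coupons) I = 3.36·e^(−0.0996·12/12) + 0.92·e^(−0.0996·13/12) = 3.8674
Current forward F = (S − I)·e^(rT) = (133.82 − 3.8674)·e^(0.0996·18/12) = 129.9526 × 1.161137 = 150.8928
Value (long) = (F − K)·e^(−rT) = (150.8928 − 157.47) × 0.861225 = -5.6644
Value = -kr 5.66

-kr 5.66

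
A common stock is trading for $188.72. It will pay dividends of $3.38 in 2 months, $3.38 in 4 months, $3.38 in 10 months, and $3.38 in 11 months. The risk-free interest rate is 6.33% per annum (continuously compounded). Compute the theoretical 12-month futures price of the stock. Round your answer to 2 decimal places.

PV(dividends) I = 3.38·e^(−0.0633·2/12) + 3.38·e^(−0.0633·4/12) + 3.38·e^(−0.0633·10/12) + 3.38·e^(−0.0633·11/12)
I = 3.3445 + 3.3094 + 3.2063 + 3.1895 = 13.0497
F = (S − I)·e^(rT) = (188.72 − 13.0497) · e^(0.0633·12/12)
= 175.6703 · e^0.063300 = 175.6703 × 1.065346 = $187.15

$187.15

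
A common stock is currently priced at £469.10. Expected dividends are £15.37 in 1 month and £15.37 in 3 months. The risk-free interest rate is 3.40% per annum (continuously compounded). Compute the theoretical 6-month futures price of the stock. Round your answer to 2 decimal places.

PV(dividends) I = 15.37·e^(−0.0340·1/12) + 15.37·e^(−0.0340·3/12)
I = 15.3265 + 15.2399 = 30.5664
F = (S − I)·e^(rT) = (469.10 − 30.5664) · e^(0.0340·6/12)
= 438.5336 · e^0.017000 = 438.5336 × 1.017145 = £446.05

£446.05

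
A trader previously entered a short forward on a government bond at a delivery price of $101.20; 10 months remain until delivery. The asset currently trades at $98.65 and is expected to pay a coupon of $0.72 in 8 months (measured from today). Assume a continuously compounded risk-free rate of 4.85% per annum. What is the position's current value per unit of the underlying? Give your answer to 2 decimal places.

-$0.76

PV(remaining coupons) I = 0.72·e^(−0.0485·8/12) = 0.6971
Current forward F = (S − I)·e^(rT) = (98.65 − 0.6971)·e^(0.0485·10/12) = 97.9529 × 1.041245 = 101.9930
Value (long) = (F − K)·e^(−rT) = (101.9930 − 101.20) × 0.960389 = 0.7616
Short position value = −(long value) = -$0.76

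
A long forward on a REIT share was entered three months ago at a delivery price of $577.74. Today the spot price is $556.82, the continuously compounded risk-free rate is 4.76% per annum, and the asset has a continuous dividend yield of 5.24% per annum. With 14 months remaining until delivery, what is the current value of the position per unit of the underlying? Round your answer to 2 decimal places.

Current fair forward for the remaining 14 months: F = S·e^((r − q)·T), (r − q) = 0.0476 − 0.0524 = -0.0048
F = 556.82 · e^(-0.0048 × 14/12) = 556.82 × 0.994416 = 553.7107
Value of long forward = (F − K)·e^(−rT) = (553.7107 − 577.74) · e^(−0.0476·14/12)
= -24.0293 × 0.945980 = -22.73

-$22.73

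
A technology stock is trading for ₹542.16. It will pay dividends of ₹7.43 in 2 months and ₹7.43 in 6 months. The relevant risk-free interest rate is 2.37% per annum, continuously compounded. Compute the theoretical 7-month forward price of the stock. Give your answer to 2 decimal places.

₹534.76

PV(dividends) I = 7.43·e^(−0.0237·2/12) + 7.43·e^(−0.0237·6/12)
I = 7.4007 + 7.3425 = 14.7432
F = (S − I)·e^(rT) = (542.16 − 14.7432) · e^(0.0237·7/12)
= 527.4168 · e^0.013825 = 527.4168 × 1.013921 = ₹534.76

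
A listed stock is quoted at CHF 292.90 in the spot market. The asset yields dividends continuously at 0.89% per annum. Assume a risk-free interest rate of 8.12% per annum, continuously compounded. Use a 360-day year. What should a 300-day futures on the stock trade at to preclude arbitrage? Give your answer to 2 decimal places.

F = S·e^((r − q)T) = 292.90 · e^((0.0812 − 0.0089) × 300/360)
= 292.90 · e^0.060250 = 292.90 × 1.062102
F = CHF 311.09

CHF 311.09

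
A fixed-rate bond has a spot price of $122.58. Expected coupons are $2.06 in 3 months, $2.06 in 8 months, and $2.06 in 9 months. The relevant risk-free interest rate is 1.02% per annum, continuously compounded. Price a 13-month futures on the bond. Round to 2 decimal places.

PV(coupons) I = 2.06·e^(−0.0102·3/12) + 2.06·e^(−0.0102·8/12) + 2.06·e^(−0.0102·9/12)
I = 2.0548 + 2.0460 + 2.0443 = 6.1451
F = (S − I)·e^(rT) = (122.58 − 6.1451) · e^(0.0102·13/12)
= 116.4349 · e^0.011050 = 116.4349 × 1.011111 = $117.73

$117.73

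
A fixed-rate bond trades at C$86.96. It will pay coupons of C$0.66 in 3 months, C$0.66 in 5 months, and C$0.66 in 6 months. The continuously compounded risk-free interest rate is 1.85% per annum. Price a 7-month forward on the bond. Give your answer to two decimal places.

C$85.92

PV(coupons) I = 0.66·e^(−0.0185·3/12) + 0.66·e^(−0.0185·5/12) + 0.66·e^(−0.0185·6/12)
I = 0.6570 + 0.6549 + 0.6539 = 1.9658
F = (S − I)·e^(rT) = (86.96 − 1.9658) · e^(0.0185·7/12)
= 84.9942 · e^0.010792 = 84.9942 × 1.010850 = C$85.92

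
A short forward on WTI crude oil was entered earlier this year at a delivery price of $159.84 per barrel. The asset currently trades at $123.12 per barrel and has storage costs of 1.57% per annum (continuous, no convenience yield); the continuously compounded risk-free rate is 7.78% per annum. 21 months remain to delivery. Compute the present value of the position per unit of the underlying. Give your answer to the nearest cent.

Current fair forward for the remaining 21 months: F = S·e^((r + u)·T), (r + u) = 0.0778 + 0.0157 = 0.0935
F = 123.12 · e^(0.0935 × 21/12) = 123.12 × 1.177773 = 145.0074
Value of long forward = (F − K)·e^(−rT) = (145.0074 − 159.84) · e^(−0.0778·21/12)
= -14.8326 × 0.872712 = -12.94
Short position value = −(long value) = $12.94

$12.94 per barrel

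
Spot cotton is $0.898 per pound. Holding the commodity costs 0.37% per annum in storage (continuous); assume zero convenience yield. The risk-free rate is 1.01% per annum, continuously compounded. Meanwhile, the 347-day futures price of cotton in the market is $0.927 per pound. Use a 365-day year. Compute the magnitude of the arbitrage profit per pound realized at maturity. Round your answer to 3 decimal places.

$0.017 per pound

Fair futures: F* = S·e^(carry·T), with carry = (r + u) = 0.0101 + 0.0037 = 0.0138
F* = 0.898 · e^(0.0138 × 347/365) = 0.898 · e^0.013119 = 0.898 × 1.013205 = $0.9099
Market $0.927 > fair $0.9099: forward overpriced → cash-and-carry (buy spot, short the forward).
At maturity, profit = |F_mkt − F*| = |0.927 − 0.9099| = $0.017 per pound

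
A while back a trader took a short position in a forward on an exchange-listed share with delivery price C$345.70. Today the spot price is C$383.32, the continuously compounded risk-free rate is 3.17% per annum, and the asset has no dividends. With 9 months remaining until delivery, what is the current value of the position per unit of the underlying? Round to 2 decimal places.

-C$45.74

Current fair forward for the remaining 9 months: F = S·e^(r·T), r = 0.0317
F = 383.32 · e^(0.0317 × 9/12) = 383.32 × 1.024060 = 392.5427
Value of long forward = (F − K)·e^(−rT) = (392.5427 − 345.70) · e^(−0.0317·9/12)
= 46.8427 × 0.976505 = 45.74
Short position value = −(long value) = -C$45.74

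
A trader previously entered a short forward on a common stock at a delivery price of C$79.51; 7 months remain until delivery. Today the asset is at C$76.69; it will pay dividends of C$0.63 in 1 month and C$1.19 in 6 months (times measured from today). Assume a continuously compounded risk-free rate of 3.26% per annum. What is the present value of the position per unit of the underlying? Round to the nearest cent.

C$3.12

PV(remaining dividends) I = 0.63·e^(−0.0326·1/12) + 1.19·e^(−0.0326·6/12) = 1.7991
Current forward F = (S − I)·e^(rT) = (76.69 − 1.7991)·e^(0.0326·7/12) = 74.8909 × 1.019199 = 76.3287
Value (long) = (F − K)·e^(−rT) = (76.3287 − 79.51) × 0.981163 = -3.1214
Short position value = −(long value) = C$3.12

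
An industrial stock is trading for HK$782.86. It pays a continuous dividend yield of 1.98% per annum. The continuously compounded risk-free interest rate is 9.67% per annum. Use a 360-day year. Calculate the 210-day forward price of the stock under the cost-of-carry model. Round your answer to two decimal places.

HK$818.78

F = S·e^((r − q)T) = 782.86 · e^((0.0967 − 0.0198) × 210/360)
= 782.86 · e^0.044858 = 782.86 × 1.045879
F = HK$818.78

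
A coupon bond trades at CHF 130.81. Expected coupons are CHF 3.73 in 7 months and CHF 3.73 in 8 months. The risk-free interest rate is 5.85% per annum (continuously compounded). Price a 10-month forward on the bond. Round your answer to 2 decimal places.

PV(coupons) I = 3.73·e^(−0.0585·7/12) + 3.73·e^(−0.0585·8/12)
I = 3.6049 + 3.5873 = 7.1922
F = (S − I)·e^(rT) = (130.81 − 7.1922) · e^(0.0585·10/12)
= 123.6178 · e^0.048750 = 123.6178 × 1.049958 = CHF 129.79

CHF 129.79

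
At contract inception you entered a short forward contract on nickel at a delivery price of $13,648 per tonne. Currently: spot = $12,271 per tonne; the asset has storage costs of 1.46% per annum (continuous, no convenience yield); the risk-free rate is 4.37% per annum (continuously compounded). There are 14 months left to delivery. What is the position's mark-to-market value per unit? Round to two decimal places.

Current fair forward for the remaining 14 months: F = S·e^((r + u)·T), (r + u) = 0.0437 + 0.0146 = 0.0583
F = 12271 · e^(0.0583 × 14/12) = 12271 × 1.07038315 = 13134.6716
Value of long forward = (F − K)·e^(−rT) = (13134.6716 − 13648) · e^(−0.0437·14/12)
= -513.3284 × 0.95029451 = -487.81
Short position value = −(long value) = $487.81

$487.81 per tonne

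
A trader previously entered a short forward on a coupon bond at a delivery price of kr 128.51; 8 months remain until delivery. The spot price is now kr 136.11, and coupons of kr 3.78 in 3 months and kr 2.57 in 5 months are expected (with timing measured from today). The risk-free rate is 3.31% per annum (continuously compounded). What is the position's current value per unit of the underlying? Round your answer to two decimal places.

-kr 4.12

PV(remaining coupons) I = 3.78·e^(−0.0331·3/12) + 2.57·e^(−0.0331·5/12) = 6.2836
Current forward F = (S − I)·e^(rT) = (136.11 − 6.2836)·e^(0.0331·8/12) = 129.8264 × 1.022312 = 132.7231
Value (long) = (F − K)·e^(−rT) = (132.7231 − 128.51) × 0.978175 = 4.1211
Short position value = −(long value) = -kr 4.12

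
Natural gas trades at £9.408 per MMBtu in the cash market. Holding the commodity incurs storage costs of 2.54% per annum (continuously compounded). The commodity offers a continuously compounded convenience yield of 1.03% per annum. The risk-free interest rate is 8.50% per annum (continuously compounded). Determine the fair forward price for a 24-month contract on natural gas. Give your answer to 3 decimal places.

£11.493 per MMBtu

Net carry = r + u − y = 0.0850 + 0.0254 − 0.0103 = 0.1001
F = S·e^((r+u−y)T) = 9.408 · e^(0.1001 × 24/12) = 9.408 · e^0.200200
= 9.408 × 1.221647 = £11.493 per MMBtu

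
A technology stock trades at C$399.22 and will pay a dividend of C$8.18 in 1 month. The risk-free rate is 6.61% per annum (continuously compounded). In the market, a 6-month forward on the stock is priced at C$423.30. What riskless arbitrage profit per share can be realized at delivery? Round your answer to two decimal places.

C$19.07 per share

PV(dividends) I = 8.18·e^(−0.0661·1/12) = 8.1351
Fair forward F* = (S − I)·e^(rT) = (399.22 − 8.1351)·e^0.033050 = 391.0849 × 1.033602 = 404.2261
Market C$423.30 > fair 404.2261: forward overpriced → cash-and-carry (borrow at r, buy the stock and collect the dividends, short the forward).
Profit at T = |F_mkt − F*| = |423.30 − 404.2261| = C$19.07 per share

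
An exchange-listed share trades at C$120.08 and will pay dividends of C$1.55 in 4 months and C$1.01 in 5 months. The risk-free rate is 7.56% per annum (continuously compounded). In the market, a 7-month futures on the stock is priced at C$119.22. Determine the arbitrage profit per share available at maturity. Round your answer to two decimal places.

PV(dividends) I = 1.55·e^(−0.0756·4/12) + 1.01·e^(−0.0756·5/12) = 2.4901
Fair futures F* = (S − I)·e^(rT) = (120.08 − 2.4901)·e^0.044100 = 117.5899 × 1.045087 = 122.8917
Market C$119.22 < fair 122.8917: forward underpriced → reverse cash-and-carry (short the stock, invest proceeds at r, pay the dividends, go long the forward).
Profit at T = |F_mkt − F*| = |119.22 − 122.8917| = C$3.67 per share

C$3.67 per share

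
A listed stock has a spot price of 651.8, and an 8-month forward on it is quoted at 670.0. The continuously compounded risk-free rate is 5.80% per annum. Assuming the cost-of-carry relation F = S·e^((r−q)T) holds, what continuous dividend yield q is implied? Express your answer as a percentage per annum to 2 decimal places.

1.67%

From F = S·e^((r−q)T): (r − q) = ln(F/S)/T
ln(670.0/651.8) = ln(1.027923) = 0.027540
(r − q) = 0.027540 / (8/12) = 0.041310
q = r − ln(F/S)/T = 0.0580 − 0.041310 = 0.016690
q = 1.67%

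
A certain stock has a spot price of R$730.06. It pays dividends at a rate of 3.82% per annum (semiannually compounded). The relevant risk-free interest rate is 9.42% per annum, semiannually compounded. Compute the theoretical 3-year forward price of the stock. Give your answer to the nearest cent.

R$858.99

F = S · (1+r/2)^(2T) / (1+q/2)^(2T)
= 730.06 × 1.318041 / 1.120214 = 730.06 × 1.176598
F = R$858.99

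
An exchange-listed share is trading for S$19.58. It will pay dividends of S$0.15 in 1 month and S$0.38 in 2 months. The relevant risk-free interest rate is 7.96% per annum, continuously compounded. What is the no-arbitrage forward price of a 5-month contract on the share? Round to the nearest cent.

PV(dividends) I = 0.15·e^(−0.0796·1/12) + 0.38·e^(−0.0796·2/12)
I = 0.1490 + 0.3750 = 0.5240
F = (S − I)·e^(rT) = (19.58 − 0.5240) · e^(0.0796·5/12)
= 19.0560 · e^0.033167 = 19.0560 × 1.033723 = S$19.70

S$19.70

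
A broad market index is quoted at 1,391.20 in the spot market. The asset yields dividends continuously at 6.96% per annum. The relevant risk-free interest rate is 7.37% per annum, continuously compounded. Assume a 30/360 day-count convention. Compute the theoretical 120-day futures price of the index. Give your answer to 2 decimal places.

1,393.10

F = S·e^((r − q)T) = 1391.20 · e^((0.0737 − 0.0696) × 120/360)
= 1391.20 · e^0.00136667 = 1391.20 × 1.00136760
F = 1,393.10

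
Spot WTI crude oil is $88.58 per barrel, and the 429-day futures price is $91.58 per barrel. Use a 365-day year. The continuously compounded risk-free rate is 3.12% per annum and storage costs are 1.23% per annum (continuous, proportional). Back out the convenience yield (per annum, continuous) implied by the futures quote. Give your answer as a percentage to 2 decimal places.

1.52%

F = S·e^((r+u−y)T) ⇒ (r+u−y) = ln(F/S)/T
ln(91.58/88.58) = 0.033307; /T ⇒ 0.028338
y = r + u − ln(F/S)/T = 0.0312 + 0.0123 − 0.028338 = 0.015162
y = 1.52%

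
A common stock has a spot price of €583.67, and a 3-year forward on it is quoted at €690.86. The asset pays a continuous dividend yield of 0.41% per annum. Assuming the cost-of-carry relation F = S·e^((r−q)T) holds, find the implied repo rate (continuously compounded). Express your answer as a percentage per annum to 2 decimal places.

From F = S·e^((r−q)T): (r − q) = ln(F/S)/T
ln(690.86/583.67) = ln(1.183648) = 0.168601
(r − q) = 0.168601 / (3) = 0.056200
r = ln(F/S)/T + q = 0.056200 + 0.0041 = 0.060300
r = 6.03%

6.03%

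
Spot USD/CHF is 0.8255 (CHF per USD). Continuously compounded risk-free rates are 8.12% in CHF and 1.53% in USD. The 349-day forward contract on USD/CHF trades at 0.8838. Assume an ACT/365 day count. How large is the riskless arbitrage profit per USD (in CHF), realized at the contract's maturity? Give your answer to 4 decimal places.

Fair forward: F* = S·e^(carry·T), with carry = (r_CHF − r_USD) = 0.0812 − 0.0153 = 0.0659
F* = 0.8255 · e^(0.0659 × 349/365) = 0.8255 · e^0.063011 = 0.8255 × 1.065039 = 0.8792
Market 0.8838 > fair 0.8792: forward overpriced → cash-and-carry (buy spot, short the forward).
At maturity, profit = |F_mkt − F*| = |0.8838 − 0.8792| = 0.0046 per USD (in CHF)

0.0046 per USD (in CHF)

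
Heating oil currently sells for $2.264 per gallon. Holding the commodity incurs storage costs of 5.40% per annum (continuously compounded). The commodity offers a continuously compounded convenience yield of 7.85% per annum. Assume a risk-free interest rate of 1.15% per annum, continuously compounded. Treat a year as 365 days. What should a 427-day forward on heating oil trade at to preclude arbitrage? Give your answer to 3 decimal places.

Net carry = r + u − y = 0.0115 + 0.0540 − 0.0785 = -0.0130
F = S·e^((r+u−y)T) = 2.264 · e^(-0.0130 × 427/365) = 2.264 · e^-0.015208
= 2.264 × 0.984907 = $2.230 per gallon

$2.230 per gallon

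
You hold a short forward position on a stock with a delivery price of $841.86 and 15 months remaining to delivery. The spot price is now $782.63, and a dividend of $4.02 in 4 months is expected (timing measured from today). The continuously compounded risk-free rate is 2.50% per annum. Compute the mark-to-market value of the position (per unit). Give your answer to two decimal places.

$37.32

PV(remaining dividends) I = 4.02·e^(−0.0250·4/12) = 3.9866
Current forward F = (S − I)·e^(rT) = (782.63 − 3.9866)·e^(0.0250·15/12) = 778.6434 × 1.031743 = 803.3599
Value (long) = (F − K)·e^(−rT) = (803.3599 − 841.86) × 0.969233 = -37.3156
Short position value = −(long value) = $37.32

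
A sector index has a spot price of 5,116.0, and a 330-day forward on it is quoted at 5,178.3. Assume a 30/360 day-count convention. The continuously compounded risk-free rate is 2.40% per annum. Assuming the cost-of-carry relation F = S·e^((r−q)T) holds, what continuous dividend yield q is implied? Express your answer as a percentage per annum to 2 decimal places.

1.08%

From F = S·e^((r−q)T): (r − q) = ln(F/S)/T
ln(5178.3/5116.0) = ln(1.012177) = 0.012103
(r − q) = 0.012103 / (330/360) = 0.013203
q = r − ln(F/S)/T = 0.0240 − 0.013203 = 0.010797
q = 1.08%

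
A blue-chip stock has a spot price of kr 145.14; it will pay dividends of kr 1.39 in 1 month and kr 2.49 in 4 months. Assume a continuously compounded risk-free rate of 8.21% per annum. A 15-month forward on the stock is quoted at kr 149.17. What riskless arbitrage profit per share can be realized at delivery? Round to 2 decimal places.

kr 7.44 per share

PV(dividends) I = 1.39·e^(−0.0821·1/12) + 2.49·e^(−0.0821·4/12) = 3.8033
Fair forward F* = (S − I)·e^(rT) = (145.14 − 3.8033)·e^0.102625 = 141.3367 × 1.108076 = 156.6118
Market kr 149.17 < fair 156.6118: forward underpriced → reverse cash-and-carry (short the stock, invest proceeds at r, pay the dividends, go long the forward).
Profit at T = |F_mkt − F*| = |149.17 − 156.6118| = kr 7.44 per share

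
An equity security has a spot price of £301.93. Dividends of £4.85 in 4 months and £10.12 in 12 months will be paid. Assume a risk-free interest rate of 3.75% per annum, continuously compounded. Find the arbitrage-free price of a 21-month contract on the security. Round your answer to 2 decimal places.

PV(dividends) I = 4.85·e^(−0.0375·4/12) + 10.12·e^(−0.0375·12/12)
I = 4.7898 + 9.7475 = 14.5373
F = (S − I)·e^(rT) = (301.93 − 14.5373) · e^(0.0375·21/12)
= 287.3927 · e^0.065625 = 287.3927 × 1.067826 = £306.89

£306.89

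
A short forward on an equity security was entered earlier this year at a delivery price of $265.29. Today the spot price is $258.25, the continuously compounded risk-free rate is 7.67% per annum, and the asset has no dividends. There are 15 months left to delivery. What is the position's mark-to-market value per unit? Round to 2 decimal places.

Current fair forward for the remaining 15 months: F = S·e^(r·T), r = 0.0767
F = 258.25 · e^(0.0767 × 15/12) = 258.25 × 1.100621 = 284.2354
Value of long forward = (F − K)·e^(−rT) = (284.2354 − 265.29) · e^(−0.0767·15/12)
= 18.9454 × 0.908578 = 17.21
Short position value = −(long value) = -$17.21

-$17.21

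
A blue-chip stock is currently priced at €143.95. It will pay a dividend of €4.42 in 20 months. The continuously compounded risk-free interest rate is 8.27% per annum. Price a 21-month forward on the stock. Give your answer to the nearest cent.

€161.92

PV(dividends) I = 4.42·e^(−0.0827·20/12)
I = 3.8509
F = (S − I)·e^(rT) = (143.95 − 3.8509) · e^(0.0827·21/12)
= 140.0991 · e^0.144725 = 140.0991 × 1.155722 = €161.92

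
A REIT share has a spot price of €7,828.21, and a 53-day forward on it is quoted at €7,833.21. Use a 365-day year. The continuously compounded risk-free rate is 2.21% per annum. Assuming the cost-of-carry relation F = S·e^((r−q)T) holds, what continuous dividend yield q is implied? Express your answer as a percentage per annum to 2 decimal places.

1.77%

From F = S·e^((r−q)T): (r − q) = ln(F/S)/T
ln(7833.21/7828.21) = ln(1.000639) = 0.000639
(r − q) = 0.000639 / (53/365) = 0.004401
q = r − ln(F/S)/T = 0.0221 − 0.004401 = 0.017699
q = 1.77%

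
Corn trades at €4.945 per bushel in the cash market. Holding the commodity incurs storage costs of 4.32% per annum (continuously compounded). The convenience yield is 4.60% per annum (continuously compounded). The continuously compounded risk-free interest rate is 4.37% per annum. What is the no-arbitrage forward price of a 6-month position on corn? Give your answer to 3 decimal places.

€5.047 per bushel

Net carry = r + u − y = 0.0437 + 0.0432 − 0.0460 = 0.0409
F = S·e^((r+u−y)T) = 4.945 · e^(0.0409 × 6/12) = 4.945 · e^0.020450
= 4.945 × 1.020661 = €5.047 per bushel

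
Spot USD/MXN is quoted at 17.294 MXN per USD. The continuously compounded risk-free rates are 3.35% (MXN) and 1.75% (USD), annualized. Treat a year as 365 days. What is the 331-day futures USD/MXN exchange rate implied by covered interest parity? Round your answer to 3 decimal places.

F = S·e^((r_MXN − r_USD)T) = 17.294 · e^((0.0335 − 0.0175) × 331/365)
= 17.294 · e^0.014510 = 17.294 × 1.014616
F = 17.547 MXN per USD

17.547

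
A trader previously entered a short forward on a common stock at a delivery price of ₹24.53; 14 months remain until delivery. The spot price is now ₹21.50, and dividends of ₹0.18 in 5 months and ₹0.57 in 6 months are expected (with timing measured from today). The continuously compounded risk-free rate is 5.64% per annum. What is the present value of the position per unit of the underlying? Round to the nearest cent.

₹2.20

PV(remaining dividends) I = 0.18·e^(−0.0564·5/12) + 0.57·e^(−0.0564·6/12) = 0.7300
Current forward F = (S − I)·e^(rT) = (21.50 − 0.7300)·e^(0.0564·14/12) = 20.7700 × 1.068013 = 22.1826
Value (long) = (F − K)·e^(−rT) = (22.1826 − 24.53) × 0.936318 = -2.1979
Short position value = −(long value) = ₹2.20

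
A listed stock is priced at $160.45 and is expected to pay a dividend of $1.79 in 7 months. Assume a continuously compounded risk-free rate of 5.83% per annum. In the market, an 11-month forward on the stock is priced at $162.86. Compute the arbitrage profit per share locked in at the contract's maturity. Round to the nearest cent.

PV(dividends) I = 1.79·e^(−0.0583·7/12) = 1.7301
Fair forward F* = (S − I)·e^(rT) = (160.45 − 1.7301)·e^0.053442 = 158.7199 × 1.054896 = 167.4330
Market $162.86 < fair 167.4330: forward underpriced → reverse cash-and-carry (short the stock, invest proceeds at r, pay the dividends, go long the forward).
Profit at T = |F_mkt − F*| = |162.86 − 167.4330| = $4.57 per share

$4.57 per share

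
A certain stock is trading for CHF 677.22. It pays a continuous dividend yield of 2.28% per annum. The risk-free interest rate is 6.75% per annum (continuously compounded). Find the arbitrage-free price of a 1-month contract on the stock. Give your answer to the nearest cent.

CHF 679.75

F = S·e^((r − q)T) = 677.22 · e^((0.0675 − 0.0228) × 1/12)
= 677.22 · e^0.003725 = 677.22 × 1.003732
F = CHF 679.75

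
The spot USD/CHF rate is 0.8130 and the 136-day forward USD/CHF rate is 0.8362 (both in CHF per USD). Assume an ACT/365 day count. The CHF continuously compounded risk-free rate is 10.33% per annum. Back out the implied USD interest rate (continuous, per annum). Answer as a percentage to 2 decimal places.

F = S·e^((r_CHF − r_USD)T) ⇒ r_USD = r_CHF − ln(F/S)/T
ln(0.8362/0.8130) = 0.028137; /(136/365) = 0.075515
r_USD = 0.1033 − 0.075515 = 0.027785
r_USD = 2.78%

2.78%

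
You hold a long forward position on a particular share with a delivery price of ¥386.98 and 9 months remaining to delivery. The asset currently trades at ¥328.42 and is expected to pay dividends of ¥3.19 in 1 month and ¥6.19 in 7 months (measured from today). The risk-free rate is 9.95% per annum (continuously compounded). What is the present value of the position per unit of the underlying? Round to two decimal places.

-¥39.74

PV(remaining dividends) I = 3.19·e^(−0.0995·1/12) + 6.19·e^(−0.0995·7/12) = 9.0046
Current forward F = (S − I)·e^(rT) = (328.42 − 9.0046)·e^(0.0995·9/12) = 319.4154 × 1.077480 = 344.1637
Value (long) = (F − K)·e^(−rT) = (344.1637 − 386.98) × 0.928091 = -39.7374
Value = -¥39.74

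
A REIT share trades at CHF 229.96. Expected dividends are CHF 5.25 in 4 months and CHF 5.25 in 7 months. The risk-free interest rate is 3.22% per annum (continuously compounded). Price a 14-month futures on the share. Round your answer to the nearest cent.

PV(dividends) I = 5.25·e^(−0.0322·4/12) + 5.25·e^(−0.0322·7/12)
I = 5.1940 + 5.1523 = 10.3463
F = (S − I)·e^(rT) = (229.96 − 10.3463) · e^(0.0322·14/12)
= 219.6137 · e^0.037567 = 219.6137 × 1.038282 = CHF 228.02

CHF 228.02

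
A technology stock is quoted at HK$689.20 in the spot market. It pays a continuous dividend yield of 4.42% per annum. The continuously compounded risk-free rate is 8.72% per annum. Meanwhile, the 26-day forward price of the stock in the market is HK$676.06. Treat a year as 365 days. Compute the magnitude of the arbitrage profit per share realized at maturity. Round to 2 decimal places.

Fair forward: F* = S·e^(carry·T), with carry = (r − q) = 0.0872 − 0.0442 = 0.0430
F* = 689.20 · e^(0.0430 × 26/365) = 689.20 · e^0.003063 = 689.20 × 1.003068 = HK$691.3145
Market HK$676.06 < fair HK$691.3145: forward underpriced → reverse cash-and-carry (short spot, go long the forward).
At maturity, profit = |F_mkt − F*| = |676.06 − 691.3145| = HK$15.25 per share

HK$15.25 per share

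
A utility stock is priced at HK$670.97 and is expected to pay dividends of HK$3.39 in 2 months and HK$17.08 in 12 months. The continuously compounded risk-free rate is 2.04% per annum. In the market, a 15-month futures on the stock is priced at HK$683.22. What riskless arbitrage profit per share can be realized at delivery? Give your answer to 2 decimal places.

HK$15.55 per share

PV(dividends) I = 3.39·e^(−0.0204·2/12) + 17.08·e^(−0.0204·12/12) = 20.1136
Fair futures F* = (S − I)·e^(rT) = (670.97 − 20.1136)·e^0.025500 = 650.8564 × 1.025828 = 667.6667
Market HK$683.22 > fair 667.6667: forward overpriced → cash-and-carry (borrow at r, buy the stock and collect the dividends, short the forward).
Profit at T = |F_mkt − F*| = |683.22 − 667.6667| = HK$15.55 per share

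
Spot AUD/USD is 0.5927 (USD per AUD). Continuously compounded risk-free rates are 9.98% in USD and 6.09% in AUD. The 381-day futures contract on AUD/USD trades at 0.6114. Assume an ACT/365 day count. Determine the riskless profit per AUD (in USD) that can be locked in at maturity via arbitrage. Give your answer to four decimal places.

Fair futures: F* = S·e^(carry·T), with carry = (r_USD − r_AUD) = 0.0998 − 0.0609 = 0.0389
F* = 0.5927 · e^(0.0389 × 381/365) = 0.5927 · e^0.040605 = 0.5927 × 1.041441 = 0.6173
Market 0.6114 < fair 0.6173: forward underpriced → reverse cash-and-carry (short spot, go long the forward).
At maturity, profit = |F_mkt − F*| = |0.6114 − 0.6173| = 0.0059 per AUD (in USD)

0.0059 per AUD (in USD)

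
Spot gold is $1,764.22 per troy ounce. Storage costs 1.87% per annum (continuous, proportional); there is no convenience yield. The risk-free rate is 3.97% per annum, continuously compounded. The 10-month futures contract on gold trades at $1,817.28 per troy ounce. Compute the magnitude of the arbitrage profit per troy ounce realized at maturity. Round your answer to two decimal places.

Fair futures: F* = S·e^(carry·T), with carry = (r + u) = 0.0397 + 0.0187 = 0.0584
F* = 1764.22 · e^(0.0584 × 10/12) = 1764.22 · e^0.04866667 = 1764.22 × 1.04987034 = $1852.2023
Market $1817.28 < fair $1852.2023: forward underpriced → reverse cash-and-carry (short spot, go long the forward).
At maturity, profit = |F_mkt − F*| = |1817.28 − 1852.2023| = $34.92 per troy ounce

$34.92 per troy ounce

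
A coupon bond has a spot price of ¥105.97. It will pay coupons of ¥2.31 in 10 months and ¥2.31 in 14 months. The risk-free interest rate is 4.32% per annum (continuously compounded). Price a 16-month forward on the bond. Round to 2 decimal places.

PV(coupons) I = 2.31·e^(−0.0432·10/12) + 2.31·e^(−0.0432·14/12)
I = 2.2283 + 2.1965 = 4.4248
F = (S − I)·e^(rT) = (105.97 − 4.4248) · e^(0.0432·16/12)
= 101.5452 · e^0.057600 = 101.5452 × 1.059291 = ¥107.57

¥107.57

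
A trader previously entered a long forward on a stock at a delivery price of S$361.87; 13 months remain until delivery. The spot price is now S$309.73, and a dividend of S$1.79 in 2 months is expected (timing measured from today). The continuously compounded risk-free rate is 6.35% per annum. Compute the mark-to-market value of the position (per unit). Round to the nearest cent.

-S$29.85

PV(remaining dividends) I = 1.79·e^(−0.0635·2/12) = 1.7712
Current forward F = (S − I)·e^(rT) = (309.73 − 1.7712)·e^(0.0635·13/12) = 307.9588 × 1.071213 = 329.8895
Value (long) = (F − K)·e^(−rT) = (329.8895 − 361.87) × 0.933521 = -29.8545
Value = -S$29.85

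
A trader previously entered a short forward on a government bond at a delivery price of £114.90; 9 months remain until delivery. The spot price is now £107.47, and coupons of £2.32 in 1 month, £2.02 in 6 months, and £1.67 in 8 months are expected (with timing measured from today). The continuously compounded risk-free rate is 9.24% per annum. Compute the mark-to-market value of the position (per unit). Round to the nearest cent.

PV(remaining coupons) I = 2.32·e^(−0.0924·1/12) + 2.02·e^(−0.0924·6/12) + 1.67·e^(−0.0924·8/12) = 5.8012
Current forward F = (S − I)·e^(rT) = (107.47 − 5.8012)·e^(0.0924·9/12) = 101.6688 × 1.071758 = 108.9643
Value (long) = (F − K)·e^(−rT) = (108.9643 − 114.90) × 0.933047 = -5.5383
Short position value = −(long value) = £5.54

£5.54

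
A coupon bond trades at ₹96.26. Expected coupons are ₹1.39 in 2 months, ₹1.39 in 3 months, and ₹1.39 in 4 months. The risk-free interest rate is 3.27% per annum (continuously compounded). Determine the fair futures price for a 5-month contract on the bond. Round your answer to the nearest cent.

₹93.39

PV(coupons) I = 1.39·e^(−0.0327·2/12) + 1.39·e^(−0.0327·3/12) + 1.39·e^(−0.0327·4/12)
I = 1.3824 + 1.3787 + 1.3749 = 4.1360
F = (S − I)·e^(rT) = (96.26 − 4.1360) · e^(0.0327·5/12)
= 92.1240 · e^0.013625 = 92.1240 × 1.013718 = ₹93.39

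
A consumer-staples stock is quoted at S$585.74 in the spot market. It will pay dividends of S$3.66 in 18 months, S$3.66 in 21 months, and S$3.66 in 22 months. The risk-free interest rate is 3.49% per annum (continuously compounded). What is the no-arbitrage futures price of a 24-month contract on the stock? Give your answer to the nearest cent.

S$616.99

PV(dividends) I = 3.66·e^(−0.0349·18/12) + 3.66·e^(−0.0349·21/12) + 3.66·e^(−0.0349·22/12)
I = 3.4733 + 3.4432 + 3.4332 = 10.3497
F = (S − I)·e^(rT) = (585.74 − 10.3497) · e^(0.0349·24/12)
= 575.3903 · e^0.069800 = 575.3903 × 1.072294 = S$616.99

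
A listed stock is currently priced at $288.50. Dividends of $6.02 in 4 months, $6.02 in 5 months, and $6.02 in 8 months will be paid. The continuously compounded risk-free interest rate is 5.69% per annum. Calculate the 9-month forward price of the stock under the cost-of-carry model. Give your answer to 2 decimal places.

PV(dividends) I = 6.02·e^(−0.0569·4/12) + 6.02·e^(−0.0569·5/12) + 6.02·e^(−0.0569·8/12)
I = 5.9069 + 5.8790 + 5.7959 = 17.5818
F = (S − I)·e^(rT) = (288.50 − 17.5818) · e^(0.0569·9/12)
= 270.9182 · e^0.042675 = 270.9182 × 1.043599 = $282.73

$282.73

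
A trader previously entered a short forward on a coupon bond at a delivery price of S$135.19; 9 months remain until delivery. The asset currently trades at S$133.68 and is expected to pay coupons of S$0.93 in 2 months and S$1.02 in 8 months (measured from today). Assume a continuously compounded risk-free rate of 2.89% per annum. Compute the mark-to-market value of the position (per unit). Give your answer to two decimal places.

PV(remaining coupons) I = 0.93·e^(−0.0289·2/12) + 1.02·e^(−0.0289·8/12) = 1.9261
Current forward F = (S − I)·e^(rT) = (133.68 − 1.9261)·e^(0.0289·9/12) = 131.7539 × 1.021912 = 134.6409
Value (long) = (F − K)·e^(−rT) = (134.6409 − 135.19) × 0.978558 = -0.5373
Short position value = −(long value) = S$0.54

S$0.54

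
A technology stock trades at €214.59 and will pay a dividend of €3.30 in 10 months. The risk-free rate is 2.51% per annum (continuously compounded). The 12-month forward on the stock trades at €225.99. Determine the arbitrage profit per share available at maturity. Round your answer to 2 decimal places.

PV(dividends) I = 3.30·e^(−0.0251·10/12) = 3.2317
Fair forward F* = (S − I)·e^(rT) = (214.59 − 3.2317)·e^0.025100 = 211.3583 × 1.025418 = 216.7306
Market €225.99 > fair 216.7306: forward overpriced → cash-and-carry (borrow at r, buy the stock and collect the dividends, short the forward).
Profit at T = |F_mkt − F*| = |225.99 − 216.7306| = €9.26 per share

€9.26 per share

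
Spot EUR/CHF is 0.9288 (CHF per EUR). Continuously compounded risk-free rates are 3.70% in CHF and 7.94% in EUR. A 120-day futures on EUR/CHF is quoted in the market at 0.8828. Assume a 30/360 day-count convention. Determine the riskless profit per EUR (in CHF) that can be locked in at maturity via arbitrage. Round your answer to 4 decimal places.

0.0330 per EUR (in CHF)

Fair futures: F* = S·e^(carry·T), with carry = (r_CHF − r_EUR) = 0.0370 − 0.0794 = -0.0424
F* = 0.9288 · e^(-0.0424 × 120/360) = 0.9288 · e^-0.014133 = 0.9288 × 0.985966 = 0.9158
Market 0.8828 < fair 0.9158: forward underpriced → reverse cash-and-carry (short spot, go long the forward).
At maturity, profit = |F_mkt − F*| = |0.8828 − 0.9158| = 0.0330 per EUR (in CHF)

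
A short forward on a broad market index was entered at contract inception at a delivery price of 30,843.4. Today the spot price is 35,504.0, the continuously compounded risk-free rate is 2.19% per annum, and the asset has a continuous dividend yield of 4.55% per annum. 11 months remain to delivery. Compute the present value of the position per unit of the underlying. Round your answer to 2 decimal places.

-3823.25

Current fair forward for the remaining 11 months: F = S·e^((r − q)·T), (r − q) = 0.0219 − 0.0455 = -0.0236
F = 35504.0 · e^(-0.0236 × 11/12) = 35504.0 × 0.97859899 = 34744.1785
Value of long forward = (F − K)·e^(−rT) = (34744.1785 − 30843.4) · e^(−0.0219·11/12)
= 3900.7785 × 0.98012516 = 3823.25
Short position value = −(long value) = -3823.25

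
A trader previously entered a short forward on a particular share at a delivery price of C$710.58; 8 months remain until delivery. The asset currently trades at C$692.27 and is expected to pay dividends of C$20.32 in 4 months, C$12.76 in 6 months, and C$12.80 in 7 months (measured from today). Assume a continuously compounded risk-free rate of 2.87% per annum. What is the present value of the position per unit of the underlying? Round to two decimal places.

PV(remaining dividends) I = 20.32·e^(−0.0287·4/12) + 12.76·e^(−0.0287·6/12) + 12.80·e^(−0.0287·7/12) = 45.2922
Current forward F = (S − I)·e^(rT) = (692.27 − 45.2922)·e^(0.0287·8/12) = 646.9778 × 1.019318 = 659.4761
Value (long) = (F − K)·e^(−rT) = (659.4761 − 710.58) × 0.981049 = -50.1354
Short position value = −(long value) = C$50.14

C$50.14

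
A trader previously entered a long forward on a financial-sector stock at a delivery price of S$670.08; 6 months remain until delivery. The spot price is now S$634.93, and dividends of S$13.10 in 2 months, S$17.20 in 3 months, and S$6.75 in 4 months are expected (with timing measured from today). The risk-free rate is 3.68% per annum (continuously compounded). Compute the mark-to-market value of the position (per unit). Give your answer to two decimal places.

PV(remaining dividends) I = 13.10·e^(−0.0368·2/12) + 17.20·e^(−0.0368·3/12) + 6.75·e^(−0.0368·4/12) = 36.7301
Current forward F = (S − I)·e^(rT) = (634.93 − 36.7301)·e^(0.0368·6/12) = 598.1999 × 1.018570 = 609.3085
Value (long) = (F − K)·e^(−rT) = (609.3085 − 670.08) × 0.981768 = -59.6635
Value = -S$59.66

-S$59.66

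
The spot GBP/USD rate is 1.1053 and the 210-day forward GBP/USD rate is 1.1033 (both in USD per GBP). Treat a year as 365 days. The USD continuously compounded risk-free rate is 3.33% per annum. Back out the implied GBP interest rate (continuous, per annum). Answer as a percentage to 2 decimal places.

F = S·e^((r_USD − r_GBP)T) ⇒ r_GBP = r_USD − ln(F/S)/T
ln(1.1033/1.1053) = -0.001811; /(210/365) = -0.003148
r_GBP = 0.0333 + 0.003148 = 0.036448
r_GBP = 3.64%

3.64%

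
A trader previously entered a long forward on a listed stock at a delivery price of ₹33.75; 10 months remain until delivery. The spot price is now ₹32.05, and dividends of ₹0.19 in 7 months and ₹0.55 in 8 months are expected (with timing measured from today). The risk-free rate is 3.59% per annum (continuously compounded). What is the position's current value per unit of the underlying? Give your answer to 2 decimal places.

PV(remaining dividends) I = 0.19·e^(−0.0359·7/12) + 0.55·e^(−0.0359·8/12) = 0.7231
Current forward F = (S − I)·e^(rT) = (32.05 − 0.7231)·e^(0.0359·10/12) = 31.3269 × 1.030369 = 32.2783
Value (long) = (F − K)·e^(−rT) = (32.2783 − 33.75) × 0.970526 = -1.4283
Value = -₹1.43

-₹1.43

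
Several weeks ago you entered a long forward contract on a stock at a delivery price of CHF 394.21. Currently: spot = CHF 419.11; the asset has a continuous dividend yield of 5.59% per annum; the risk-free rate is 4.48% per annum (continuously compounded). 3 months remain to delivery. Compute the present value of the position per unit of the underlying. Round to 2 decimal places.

CHF 23.47

Current fair forward for the remaining 3 months: F = S·e^((r − q)·T), (r − q) = 0.0448 − 0.0559 = -0.0111
F = 419.11 · e^(-0.0111 × 3/12) = 419.11 × 0.997229 = 417.9486
Value of long forward = (F − K)·e^(−rT) = (417.9486 − 394.21) · e^(−0.0448·3/12)
= 23.7386 × 0.988862 = 23.47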